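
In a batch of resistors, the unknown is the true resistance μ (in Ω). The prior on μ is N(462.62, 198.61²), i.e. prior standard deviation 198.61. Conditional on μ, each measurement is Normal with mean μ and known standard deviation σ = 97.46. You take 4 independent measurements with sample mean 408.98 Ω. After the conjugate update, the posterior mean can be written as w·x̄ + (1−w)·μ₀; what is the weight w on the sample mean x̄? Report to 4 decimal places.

0.9432

For Normal data with known variance σ², a Normal(μ₀, σ₀²) prior on μ is conjugate. Posterior precision = 1/σ₀² + n/σ²; posterior mean is the precision-weighted average of μ₀ and x̄.
σ₀² = 198.61² = 39445.9321, σ² = 97.46² = 9498.4516. Prior precision 1/σ₀² = 1/39445.9321; data precision n/σ² = 4/9498.4516.
w = (n/σ²)/(1/σ₀² + n/σ²) = n·σ₀²/(σ² + n·σ₀²) = 4·39445.9321/(9498.4516 + 4·39445.9321) = 157783.7284/167282.18 = 0.9432.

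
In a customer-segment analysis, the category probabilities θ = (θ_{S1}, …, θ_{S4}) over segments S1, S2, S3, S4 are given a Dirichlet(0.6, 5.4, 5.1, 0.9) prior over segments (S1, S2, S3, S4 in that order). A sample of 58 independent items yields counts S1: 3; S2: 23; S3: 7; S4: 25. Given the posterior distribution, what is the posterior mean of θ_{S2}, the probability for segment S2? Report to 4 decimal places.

The Dirichlet prior is conjugate to the Multinomial likelihood: each posterior αⱼ = prior αⱼ + observed count nⱼ.
Posterior concentration: (3.6, 28.4, 12.1, 25.9), total = 70.0.
E[θ_{S2}|data] = α_{S2}/Σα = 28.4/70.0 = 0.4057.

0.4057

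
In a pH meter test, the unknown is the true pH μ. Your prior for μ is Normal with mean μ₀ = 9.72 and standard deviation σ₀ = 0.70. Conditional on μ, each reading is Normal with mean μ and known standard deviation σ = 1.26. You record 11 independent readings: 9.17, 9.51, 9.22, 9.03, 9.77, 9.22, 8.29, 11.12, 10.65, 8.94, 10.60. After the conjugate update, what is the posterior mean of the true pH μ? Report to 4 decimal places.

For Normal data with known variance σ², a Normal(μ₀, σ₀²) prior on μ is conjugate. Posterior precision = 1/σ₀² + n/σ²; posterior mean is the precision-weighted average of μ₀ and x̄.
Σxᵢ = 9.17 + 9.51 + 9.22 + 9.03 + 9.77 + 9.22 + 8.29 + 11.12 + 10.65 + 8.94 + 10.60 = 105.52, so n·x̄ = 105.52.
σ₀² = 0.70² = 0.49, σ² = 1.26² = 1.5876; σ² + n·σ₀² = 1.5876 + 11·0.49 = 6.9776.
Posterior mean = (μ₀/σ₀² + n·x̄/σ²)/(1/σ₀² + n/σ²) = (σ²·μ₀ + σ₀²·n·x̄)/(σ² + n·σ₀²) = (1.5876·9.72 + 0.49·105.52)/6.9776 = 67.136272/6.9776 = 9.6217.

9.6217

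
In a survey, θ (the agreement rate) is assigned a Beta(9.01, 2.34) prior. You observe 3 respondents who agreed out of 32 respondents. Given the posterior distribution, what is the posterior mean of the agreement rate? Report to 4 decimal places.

0.2770

The Beta prior is conjugate to a Binomial/Bernoulli likelihood; the update adds successes to α and failures to β.
Posterior: Beta(α+k, β+n−k) = Beta(9.01+3, 2.34+29) = Beta(12.01, 31.34).
Posterior mean = α/(α+β) = 12.01/43.35 = 0.2770.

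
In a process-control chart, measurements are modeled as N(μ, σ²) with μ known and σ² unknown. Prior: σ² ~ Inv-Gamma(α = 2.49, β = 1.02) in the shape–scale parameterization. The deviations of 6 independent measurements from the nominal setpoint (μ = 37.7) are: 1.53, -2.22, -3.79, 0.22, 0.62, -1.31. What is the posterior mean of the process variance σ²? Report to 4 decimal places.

2.8755

With known mean μ and an Inverse-Gamma(α, β) prior on σ², the Normal likelihood is conjugate: posterior is Inv-Gamma(α + n/2, β + Σ(xᵢ−μ)²/2).
Σ(xᵢ−μ)² = (1.53)² + (-2.22)² + (-3.79)² + (0.22)² + (0.62)² + (-1.31)² = 23.7823.
Posterior: Inv-Gamma(2.49 + 6/2, 1.02 + 23.7823/2) = Inv-Gamma(5.49, 12.91115).
E[σ²|data] = β/(α−1) = 12.91115/4.49 = 2.8755.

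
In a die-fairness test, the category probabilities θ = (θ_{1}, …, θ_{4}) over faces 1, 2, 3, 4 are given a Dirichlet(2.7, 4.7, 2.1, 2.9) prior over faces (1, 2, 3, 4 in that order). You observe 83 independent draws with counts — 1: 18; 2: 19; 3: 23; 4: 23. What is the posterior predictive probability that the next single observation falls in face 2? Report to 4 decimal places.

0.2484

The Dirichlet prior is conjugate to the Multinomial likelihood: each posterior αⱼ = prior αⱼ + observed count nⱼ.
Posterior concentration: (20.7, 23.7, 25.1, 25.9), total = 95.4.
P(next = 2 | data) = α_{2}/Σα = 0.2484.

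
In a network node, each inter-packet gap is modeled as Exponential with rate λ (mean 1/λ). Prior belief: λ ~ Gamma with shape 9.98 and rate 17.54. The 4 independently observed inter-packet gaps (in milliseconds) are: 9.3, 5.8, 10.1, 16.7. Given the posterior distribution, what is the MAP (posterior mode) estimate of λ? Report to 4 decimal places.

0.2184

With a Gamma(shape α, rate β) prior on the exponential rate λ, the posterior after n observations with total T = Σxᵢ is Gamma(α+n, β+T).
Sum of observations T = 41.9 milliseconds; n = 4.
Posterior: Gamma(9.98+4, 17.54+41.9) = Gamma(13.98, 59.44).
Mode = (α−1)/β = 0.2184.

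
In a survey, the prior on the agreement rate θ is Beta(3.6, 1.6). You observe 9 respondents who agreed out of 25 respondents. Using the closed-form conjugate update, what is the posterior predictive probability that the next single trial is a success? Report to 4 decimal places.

The Beta prior is conjugate to a Binomial/Bernoulli likelihood; the update adds successes to α and failures to β.
Posterior: Beta(α+k, β+n−k) = Beta(3.6+9, 1.6+16) = Beta(12.6, 17.6).
For a single future Bernoulli trial, P(success | data) = α/(α+β) = 0.4172.

0.4172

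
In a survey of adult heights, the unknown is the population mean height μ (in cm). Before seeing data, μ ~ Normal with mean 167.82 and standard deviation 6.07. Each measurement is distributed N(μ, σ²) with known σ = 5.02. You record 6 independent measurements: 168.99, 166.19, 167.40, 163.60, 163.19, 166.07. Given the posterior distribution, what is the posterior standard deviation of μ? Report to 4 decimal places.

For Normal data with known variance σ², a Normal(μ₀, σ₀²) prior on μ is conjugate. Posterior precision = 1/σ₀² + n/σ²; posterior mean is the precision-weighted average of μ₀ and x̄.
σ₀² = 6.07² = 36.8449, σ² = 5.02² = 25.2004; σ² + n·σ₀² = 25.2004 + 6·36.8449 = 246.2698.
Posterior precision = 1/σ₀² + n/σ² = 1/36.8449 + 6/25.2004 = (σ² + n·σ₀²)/(σ₀²σ²) = 246.2698/(36.8449·25.2004); posterior variance σₙ² = σ₀²σ²/(σ² + n·σ₀²) = 36.8449·25.2004/246.2698 = 3.770280.
Posterior SD = √σₙ² = √(36.8449·25.2004/246.2698) = 1.9417.

1.9417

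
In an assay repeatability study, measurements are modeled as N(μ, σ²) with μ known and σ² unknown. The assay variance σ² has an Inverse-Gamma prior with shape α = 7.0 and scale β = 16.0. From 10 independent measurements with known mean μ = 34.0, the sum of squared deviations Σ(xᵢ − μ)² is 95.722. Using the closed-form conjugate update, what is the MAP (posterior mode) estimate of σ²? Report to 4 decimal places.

4.9124

With known mean μ and an Inverse-Gamma(α, β) prior on σ², the Normal likelihood is conjugate: posterior is Inv-Gamma(α + n/2, β + Σ(xᵢ−μ)²/2).
Posterior: Inv-Gamma(7.0 + 10/2, 16.0 + 95.722/2) = Inv-Gamma(12.00, 63.8610).
Mode = β/(α+1) = 63.8610/13.00 = 4.9124.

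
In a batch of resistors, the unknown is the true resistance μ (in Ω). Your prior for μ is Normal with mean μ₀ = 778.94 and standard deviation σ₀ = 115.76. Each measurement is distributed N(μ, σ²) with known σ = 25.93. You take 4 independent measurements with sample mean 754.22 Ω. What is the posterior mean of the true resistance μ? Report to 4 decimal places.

754.5262

For Normal data with known variance σ², a Normal(μ₀, σ₀²) prior on μ is conjugate. Posterior precision = 1/σ₀² + n/σ²; posterior mean is the precision-weighted average of μ₀ and x̄.
n·x̄ = 4·754.22 = 3016.88.
σ₀² = 115.76² = 13400.3776, σ² = 25.93² = 672.3649; σ² + n·σ₀² = 672.3649 + 4·13400.3776 = 54273.8753.
Posterior mean = (μ₀/σ₀² + n·x̄/σ²)/(1/σ₀² + n/σ²) = (σ²·μ₀ + σ₀²·n·x̄)/(σ² + n·σ₀²) = (672.3649·778.94 + 13400.3776·3016.88)/54273.8753 = 40951063.089094/54273.8753 = 754.5262.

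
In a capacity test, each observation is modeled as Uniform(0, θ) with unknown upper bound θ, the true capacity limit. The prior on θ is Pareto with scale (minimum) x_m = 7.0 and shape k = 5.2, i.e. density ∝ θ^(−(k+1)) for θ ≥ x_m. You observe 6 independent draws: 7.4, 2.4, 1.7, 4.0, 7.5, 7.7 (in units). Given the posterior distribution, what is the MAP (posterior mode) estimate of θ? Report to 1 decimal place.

A Pareto(scale x_m, shape k) prior on the upper bound θ of Uniform(0, θ) is conjugate: posterior is Pareto(max(x_m, max xᵢ), k + n).
Sample maximum = 7.7; prior scale x_m = 7.0 → posterior scale = max = 7.7.
Posterior shape = 5.2 + 6 = 11.2.
The Pareto density is decreasing on [x_m, ∞), so the mode is x_m = 7.7.

7.7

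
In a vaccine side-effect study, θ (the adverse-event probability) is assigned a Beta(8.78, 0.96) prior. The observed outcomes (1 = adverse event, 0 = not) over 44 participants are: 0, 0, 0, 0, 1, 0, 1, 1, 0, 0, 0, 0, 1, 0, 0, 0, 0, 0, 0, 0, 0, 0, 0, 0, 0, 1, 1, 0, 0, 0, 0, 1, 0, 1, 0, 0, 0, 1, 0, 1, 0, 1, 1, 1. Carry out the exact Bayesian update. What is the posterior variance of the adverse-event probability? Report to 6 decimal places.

The Beta prior is conjugate to a Binomial/Bernoulli likelihood; the update adds successes to α and failures to β.
Posterior: Beta(α+k, β+n−k) = Beta(8.78+13, 0.96+31) = Beta(21.78, 31.96).
Var = αβ/((α+β)²(α+β+1)) = 21.78·31.96/(53.74²·54.74) = 0.004403.

0.004403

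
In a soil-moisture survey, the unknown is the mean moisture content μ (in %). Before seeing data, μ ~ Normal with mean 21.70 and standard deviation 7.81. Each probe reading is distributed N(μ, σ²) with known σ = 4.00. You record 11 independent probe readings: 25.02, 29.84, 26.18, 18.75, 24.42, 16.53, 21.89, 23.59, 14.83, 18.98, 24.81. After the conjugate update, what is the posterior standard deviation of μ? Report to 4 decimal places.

1.1919

For Normal data with known variance σ², a Normal(μ₀, σ₀²) prior on μ is conjugate. Posterior precision = 1/σ₀² + n/σ²; posterior mean is the precision-weighted average of μ₀ and x̄.
σ₀² = 7.81² = 60.9961, σ² = 4.00² = 16; σ² + n·σ₀² = 16 + 11·60.9961 = 686.9571.
Posterior precision = 1/σ₀² + n/σ² = 1/60.9961 + 11/16 = (σ² + n·σ₀²)/(σ₀²σ²) = 686.9571/(60.9961·16); posterior variance σₙ² = σ₀²σ²/(σ² + n·σ₀²) = 60.9961·16/686.9571 = 1.420667.
Posterior SD = √σₙ² = √(60.9961·16/686.9571) = 1.1919.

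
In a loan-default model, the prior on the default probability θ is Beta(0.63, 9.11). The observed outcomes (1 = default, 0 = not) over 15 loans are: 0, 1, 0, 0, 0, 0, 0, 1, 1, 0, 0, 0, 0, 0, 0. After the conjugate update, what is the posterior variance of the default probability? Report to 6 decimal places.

0.004864

The Beta prior is conjugate to a Binomial/Bernoulli likelihood; the update adds successes to α and failures to β.
Posterior: Beta(α+k, β+n−k) = Beta(0.63+3, 9.11+12) = Beta(3.63, 21.11).
Var = αβ/((α+β)²(α+β+1)) = 3.63·21.11/(24.74²·25.74) = 0.004864.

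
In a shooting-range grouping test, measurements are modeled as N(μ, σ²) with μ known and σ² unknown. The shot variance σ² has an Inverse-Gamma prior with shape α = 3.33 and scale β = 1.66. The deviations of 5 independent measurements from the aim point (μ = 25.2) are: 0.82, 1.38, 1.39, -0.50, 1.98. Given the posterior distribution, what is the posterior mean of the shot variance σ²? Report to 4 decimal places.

With known mean μ and an Inverse-Gamma(α, β) prior on σ², the Normal likelihood is conjugate: posterior is Inv-Gamma(α + n/2, β + Σ(xᵢ−μ)²/2).
Σ(xᵢ−μ)² = (0.82)² + (1.38)² + (1.39)² + (-0.50)² + (1.98)² = 8.6793.
Posterior: Inv-Gamma(3.33 + 5/2, 1.66 + 8.6793/2) = Inv-Gamma(5.83, 5.99965).
E[σ²|data] = β/(α−1) = 5.99965/4.83 = 1.2422.

1.2422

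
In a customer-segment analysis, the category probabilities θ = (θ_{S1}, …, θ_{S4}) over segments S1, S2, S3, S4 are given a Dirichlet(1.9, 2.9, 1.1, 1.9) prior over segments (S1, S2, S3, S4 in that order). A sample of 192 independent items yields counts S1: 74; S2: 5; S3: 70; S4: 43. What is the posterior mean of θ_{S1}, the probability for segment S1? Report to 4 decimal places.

The Dirichlet prior is conjugate to the Multinomial likelihood: each posterior αⱼ = prior αⱼ + observed count nⱼ.
Posterior concentration: (75.9, 7.9, 71.1, 44.9), total = 199.8.
E[θ_{S1}|data] = α_{S1}/Σα = 75.9/199.8 = 0.3799.

0.3799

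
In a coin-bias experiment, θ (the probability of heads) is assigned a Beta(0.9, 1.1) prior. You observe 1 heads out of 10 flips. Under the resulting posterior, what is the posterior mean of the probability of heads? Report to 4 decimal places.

0.1583

The Beta prior is conjugate to a Binomial/Bernoulli likelihood; the update adds successes to α and failures to β.
Posterior: Beta(α+k, β+n−k) = Beta(0.9+1, 1.1+9) = Beta(1.9, 10.1).
Posterior mean = α/(α+β) = 1.9/12.0 = 0.1583.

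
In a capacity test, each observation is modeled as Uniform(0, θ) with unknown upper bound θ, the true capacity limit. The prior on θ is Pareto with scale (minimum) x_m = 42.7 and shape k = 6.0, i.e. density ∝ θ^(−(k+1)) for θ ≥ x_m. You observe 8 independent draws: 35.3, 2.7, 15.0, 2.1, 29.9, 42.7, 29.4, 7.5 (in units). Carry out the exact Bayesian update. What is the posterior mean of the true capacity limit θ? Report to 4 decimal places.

A Pareto(scale x_m, shape k) prior on the upper bound θ of Uniform(0, θ) is conjugate: posterior is Pareto(max(x_m, max xᵢ), k + n).
Sample maximum = 42.7; prior scale x_m = 42.7 → posterior scale = max = 42.7.
Posterior shape = 6.0 + 8 = 14.0.
E[θ|data] = k·x_m/(k−1) = 14.0·42.7/13.0 = 45.9846.

45.9846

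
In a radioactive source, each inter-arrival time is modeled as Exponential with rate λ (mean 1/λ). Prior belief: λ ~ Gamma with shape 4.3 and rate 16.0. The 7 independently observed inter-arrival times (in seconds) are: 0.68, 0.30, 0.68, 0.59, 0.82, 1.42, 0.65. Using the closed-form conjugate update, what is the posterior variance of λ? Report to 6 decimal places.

With a Gamma(shape α, rate β) prior on the exponential rate λ, the posterior after n observations with total T = Σxᵢ is Gamma(α+n, β+T).
Sum of observations T = 5.14 seconds; n = 7.
Posterior: Gamma(4.3+7, 16.0+5.14) = Gamma(11.3, 21.14).
Var = α/β² = 0.025285.

0.025285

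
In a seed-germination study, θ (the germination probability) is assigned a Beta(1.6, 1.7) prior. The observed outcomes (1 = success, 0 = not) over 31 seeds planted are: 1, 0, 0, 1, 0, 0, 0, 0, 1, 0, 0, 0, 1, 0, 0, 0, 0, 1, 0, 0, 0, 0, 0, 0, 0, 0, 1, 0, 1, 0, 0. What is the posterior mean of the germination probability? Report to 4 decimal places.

The Beta prior is conjugate to a Binomial/Bernoulli likelihood; the update adds successes to α and failures to β.
Posterior: Beta(α+k, β+n−k) = Beta(1.6+7, 1.7+24) = Beta(8.6, 25.7).
Posterior mean = α/(α+β) = 8.6/34.3 = 0.2507.

0.2507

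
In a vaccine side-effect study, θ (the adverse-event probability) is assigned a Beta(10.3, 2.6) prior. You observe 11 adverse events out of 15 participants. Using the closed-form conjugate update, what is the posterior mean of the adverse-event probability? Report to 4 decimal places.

The Beta prior is conjugate to a Binomial/Bernoulli likelihood; the update adds successes to α and failures to β.
Posterior: Beta(α+k, β+n−k) = Beta(10.3+11, 2.6+4) = Beta(21.3, 6.6).
Posterior mean = α/(α+β) = 21.3/27.9 = 0.7634.

0.7634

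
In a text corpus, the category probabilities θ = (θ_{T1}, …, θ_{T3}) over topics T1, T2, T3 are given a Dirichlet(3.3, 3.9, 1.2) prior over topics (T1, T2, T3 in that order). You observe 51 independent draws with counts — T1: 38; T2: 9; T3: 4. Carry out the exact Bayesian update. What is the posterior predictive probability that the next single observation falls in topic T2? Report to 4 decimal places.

0.2172

The Dirichlet prior is conjugate to the Multinomial likelihood: each posterior αⱼ = prior αⱼ + observed count nⱼ.
Posterior concentration: (41.3, 12.9, 5.2), total = 59.4.
P(next = T2 | data) = α_{T2}/Σα = 0.2172.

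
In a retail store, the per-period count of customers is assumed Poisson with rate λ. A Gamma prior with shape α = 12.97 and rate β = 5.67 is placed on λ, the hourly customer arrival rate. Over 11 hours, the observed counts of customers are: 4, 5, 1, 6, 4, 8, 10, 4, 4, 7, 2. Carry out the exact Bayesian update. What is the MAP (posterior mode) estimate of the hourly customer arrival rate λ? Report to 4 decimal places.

4.0174

With a Gamma(shape α, rate β) prior, the Poisson likelihood is conjugate: the posterior is Gamma(α + ΣXᵢ, β + n).
Sum of counts S = 55 over n = 11 hours.
Posterior: Gamma(α+S, β+n) = Gamma(12.97+55, 5.67+11) = Gamma(67.97, 16.67).
Mode of Gamma(α,β) for α≥1 is (α−1)/β = 66.97/16.67 = 4.0174.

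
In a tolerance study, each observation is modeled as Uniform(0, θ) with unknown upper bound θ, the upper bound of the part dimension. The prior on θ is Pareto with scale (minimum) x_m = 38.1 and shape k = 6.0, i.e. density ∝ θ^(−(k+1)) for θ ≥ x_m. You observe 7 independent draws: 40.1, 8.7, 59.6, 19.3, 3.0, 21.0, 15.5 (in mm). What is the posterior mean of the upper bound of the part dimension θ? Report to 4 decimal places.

64.5667

A Pareto(scale x_m, shape k) prior on the upper bound θ of Uniform(0, θ) is conjugate: posterior is Pareto(max(x_m, max xᵢ), k + n).
Sample maximum = 59.6; prior scale x_m = 38.1 → posterior scale = max = 59.6.
Posterior shape = 6.0 + 7 = 13.0.
E[θ|data] = k·x_m/(k−1) = 13.0·59.6/12.0 = 64.5667.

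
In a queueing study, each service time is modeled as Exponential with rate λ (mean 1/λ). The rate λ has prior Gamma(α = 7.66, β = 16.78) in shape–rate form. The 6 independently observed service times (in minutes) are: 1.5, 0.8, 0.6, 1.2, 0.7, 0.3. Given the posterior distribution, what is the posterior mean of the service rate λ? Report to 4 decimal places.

With a Gamma(shape α, rate β) prior on the exponential rate λ, the posterior after n observations with total T = Σxᵢ is Gamma(α+n, β+T).
Sum of observations T = 5.1 minutes; n = 6.
Posterior: Gamma(7.66+6, 16.78+5.1) = Gamma(13.66, 21.88).
Posterior mean of λ = α/β = 13.66/21.88 = 0.6243.

0.6243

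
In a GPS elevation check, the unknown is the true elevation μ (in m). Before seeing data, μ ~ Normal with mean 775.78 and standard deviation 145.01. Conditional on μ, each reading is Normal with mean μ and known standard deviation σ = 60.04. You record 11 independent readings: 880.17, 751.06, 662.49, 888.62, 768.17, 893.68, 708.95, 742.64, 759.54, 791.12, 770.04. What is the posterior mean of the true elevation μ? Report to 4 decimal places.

For Normal data with known variance σ², a Normal(μ₀, σ₀²) prior on μ is conjugate. Posterior precision = 1/σ₀² + n/σ²; posterior mean is the precision-weighted average of μ₀ and x̄.
Σxᵢ = 880.17 + 751.06 + 662.49 + 888.62 + 768.17 + 893.68 + 708.95 + 742.64 + 759.54 + 791.12 + 770.04 = 8616.48, so n·x̄ = 8616.48.
σ₀² = 145.01² = 21027.9001, σ² = 60.04² = 3604.8016; σ² + n·σ₀² = 3604.8016 + 11·21027.9001 = 234911.7027.
Posterior mean = (μ₀/σ₀² + n·x̄/σ²)/(1/σ₀² + n/σ²) = (σ²·μ₀ + σ₀²·n·x̄)/(σ² + n·σ₀²) = (3604.8016·775.78 + 21027.9001·8616.48)/234911.7027 = 183983013.638896/234911.7027 = 783.2007.

783.2007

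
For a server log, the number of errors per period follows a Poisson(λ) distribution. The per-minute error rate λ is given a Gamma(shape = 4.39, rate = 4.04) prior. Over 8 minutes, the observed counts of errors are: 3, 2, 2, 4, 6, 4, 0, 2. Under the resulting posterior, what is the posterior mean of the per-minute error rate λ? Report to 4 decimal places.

With a Gamma(shape α, rate β) prior, the Poisson likelihood is conjugate: the posterior is Gamma(α + ΣXᵢ, β + n).
Sum of counts S = 23 over n = 8 minutes.
Posterior: Gamma(α+S, β+n) = Gamma(4.39+23, 4.04+8) = Gamma(27.39, 12.04).
Posterior mean = α/β = 27.39/12.04 = 2.2749.

2.2749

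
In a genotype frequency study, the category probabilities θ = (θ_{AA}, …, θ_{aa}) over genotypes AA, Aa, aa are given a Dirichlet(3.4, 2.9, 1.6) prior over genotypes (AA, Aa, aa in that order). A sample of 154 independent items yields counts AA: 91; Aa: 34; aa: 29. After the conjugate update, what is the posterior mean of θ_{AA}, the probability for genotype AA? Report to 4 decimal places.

0.5831

The Dirichlet prior is conjugate to the Multinomial likelihood: each posterior αⱼ = prior αⱼ + observed count nⱼ.
Posterior concentration: (94.4, 36.9, 30.6), total = 161.9.
E[θ_{AA}|data] = α_{AA}/Σα = 94.4/161.9 = 0.5831.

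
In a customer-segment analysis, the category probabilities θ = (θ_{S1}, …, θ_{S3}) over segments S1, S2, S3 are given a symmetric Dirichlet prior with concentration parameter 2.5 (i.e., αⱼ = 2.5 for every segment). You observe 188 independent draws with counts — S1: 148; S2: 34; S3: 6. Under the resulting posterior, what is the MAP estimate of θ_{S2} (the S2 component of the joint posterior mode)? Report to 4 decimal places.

0.1844

The Dirichlet prior is conjugate to the Multinomial likelihood: each posterior αⱼ = prior αⱼ + observed count nⱼ.
Posterior concentration: (150.5, 36.5, 8.5), total = 195.5.
Joint mode component: (α_{S2}−1)/(Σα−K) = 35.5/192.5 = 0.1844.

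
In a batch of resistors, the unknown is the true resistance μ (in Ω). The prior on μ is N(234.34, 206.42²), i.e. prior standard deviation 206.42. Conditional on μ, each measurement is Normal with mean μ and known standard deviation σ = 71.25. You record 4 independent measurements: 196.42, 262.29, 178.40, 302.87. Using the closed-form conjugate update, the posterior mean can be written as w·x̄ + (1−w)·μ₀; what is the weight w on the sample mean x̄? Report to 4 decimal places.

For Normal data with known variance σ², a Normal(μ₀, σ₀²) prior on μ is conjugate. Posterior precision = 1/σ₀² + n/σ²; posterior mean is the precision-weighted average of μ₀ and x̄.
σ₀² = 206.42² = 42609.2164, σ² = 71.25² = 5076.5625. Prior precision 1/σ₀² = 1/42609.2164; data precision n/σ² = 4/5076.5625.
w = (n/σ²)/(1/σ₀² + n/σ²) = n·σ₀²/(σ² + n·σ₀²) = 4·42609.2164/(5076.5625 + 4·42609.2164) = 170436.8656/175513.4281 = 0.9711.

0.9711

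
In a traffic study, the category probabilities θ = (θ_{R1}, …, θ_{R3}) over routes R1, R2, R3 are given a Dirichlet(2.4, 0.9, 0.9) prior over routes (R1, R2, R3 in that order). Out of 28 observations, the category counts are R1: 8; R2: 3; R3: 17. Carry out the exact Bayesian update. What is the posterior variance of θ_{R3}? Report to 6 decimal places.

The Dirichlet prior is conjugate to the Multinomial likelihood: each posterior αⱼ = prior αⱼ + observed count nⱼ.
Posterior concentration: (10.4, 3.9, 17.9), total = 32.2.
Var[θ_j] = α_j(Σα−α_j)/((Σα)²(Σα+1)) = 17.9·14.3/(32.2²·33.2) = 0.007436.

0.007436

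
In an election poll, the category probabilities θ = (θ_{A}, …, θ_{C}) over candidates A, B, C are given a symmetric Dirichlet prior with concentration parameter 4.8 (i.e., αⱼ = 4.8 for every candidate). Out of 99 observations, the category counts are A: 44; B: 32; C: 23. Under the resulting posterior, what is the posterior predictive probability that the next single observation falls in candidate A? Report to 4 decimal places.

The Dirichlet prior is conjugate to the Multinomial likelihood: each posterior αⱼ = prior αⱼ + observed count nⱼ.
Posterior concentration: (48.8, 36.8, 27.8), total = 113.4.
P(next = A | data) = α_{A}/Σα = 0.4303.

0.4303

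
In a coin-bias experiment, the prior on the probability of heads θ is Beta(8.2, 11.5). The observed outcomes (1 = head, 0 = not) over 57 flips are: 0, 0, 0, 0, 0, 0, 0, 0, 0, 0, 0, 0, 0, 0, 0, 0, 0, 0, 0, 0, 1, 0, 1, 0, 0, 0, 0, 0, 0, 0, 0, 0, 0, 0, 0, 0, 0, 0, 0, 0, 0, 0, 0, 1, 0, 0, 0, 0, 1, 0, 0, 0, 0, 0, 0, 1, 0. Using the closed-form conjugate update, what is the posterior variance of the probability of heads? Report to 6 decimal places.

The Beta prior is conjugate to a Binomial/Bernoulli likelihood; the update adds successes to α and failures to β.
Posterior: Beta(α+k, β+n−k) = Beta(8.2+5, 11.5+52) = Beta(13.2, 63.5).
Var = αβ/((α+β)²(α+β+1)) = 13.2·63.5/(76.7²·77.7) = 0.001834.

0.001834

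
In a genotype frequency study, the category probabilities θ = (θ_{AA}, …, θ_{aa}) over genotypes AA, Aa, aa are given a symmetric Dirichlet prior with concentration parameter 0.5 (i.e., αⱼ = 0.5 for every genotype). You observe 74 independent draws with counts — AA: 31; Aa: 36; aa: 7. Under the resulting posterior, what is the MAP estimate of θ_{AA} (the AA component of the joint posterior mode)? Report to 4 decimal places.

The Dirichlet prior is conjugate to the Multinomial likelihood: each posterior αⱼ = prior αⱼ + observed count nⱼ.
Posterior concentration: (31.5, 36.5, 7.5), total = 75.5.
Joint mode component: (α_{AA}−1)/(Σα−K) = 30.5/72.5 = 0.4207.

0.4207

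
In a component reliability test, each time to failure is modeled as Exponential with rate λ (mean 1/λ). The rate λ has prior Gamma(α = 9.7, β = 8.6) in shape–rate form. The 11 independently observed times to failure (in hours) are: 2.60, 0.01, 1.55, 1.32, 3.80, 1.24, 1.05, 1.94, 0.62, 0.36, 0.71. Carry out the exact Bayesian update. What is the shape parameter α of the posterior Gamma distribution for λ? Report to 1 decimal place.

20.7

With a Gamma(shape α, rate β) prior on the exponential rate λ, the posterior after n observations with total T = Σxᵢ is Gamma(α+n, β+T).
Sum of observations T = 15.20 hours; n = 11.
Posterior: Gamma(9.7+11, 8.6+15.20) = Gamma(20.7, 23.80).
Posterior α = 20.7.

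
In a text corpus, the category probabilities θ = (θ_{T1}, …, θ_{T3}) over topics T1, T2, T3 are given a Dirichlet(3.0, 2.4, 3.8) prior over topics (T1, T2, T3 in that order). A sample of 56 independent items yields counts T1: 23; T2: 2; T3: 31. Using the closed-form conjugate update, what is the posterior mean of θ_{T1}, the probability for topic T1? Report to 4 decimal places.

0.3988

The Dirichlet prior is conjugate to the Multinomial likelihood: each posterior αⱼ = prior αⱼ + observed count nⱼ.
Posterior concentration: (26.0, 4.4, 34.8), total = 65.2.
E[θ_{T1}|data] = α_{T1}/Σα = 26.0/65.2 = 0.3988.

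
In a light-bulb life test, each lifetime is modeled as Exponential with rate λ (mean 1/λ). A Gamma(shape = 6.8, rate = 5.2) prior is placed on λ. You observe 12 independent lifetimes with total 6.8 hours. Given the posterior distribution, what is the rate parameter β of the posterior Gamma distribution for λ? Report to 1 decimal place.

With a Gamma(shape α, rate β) prior on the exponential rate λ, the posterior after n observations with total T = Σxᵢ is Gamma(α+n, β+T).
Posterior: Gamma(6.8+12, 5.2+6.8) = Gamma(18.8, 12.0).
Posterior β = 12.0.

12.0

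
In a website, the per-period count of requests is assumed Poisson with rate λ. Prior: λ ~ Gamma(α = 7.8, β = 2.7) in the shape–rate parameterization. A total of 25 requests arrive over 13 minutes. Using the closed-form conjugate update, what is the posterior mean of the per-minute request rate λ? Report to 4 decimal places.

2.0892

With a Gamma(shape α, rate β) prior, the Poisson likelihood is conjugate: the posterior is Gamma(α + ΣXᵢ, β + n).
Posterior: Gamma(α+S, β+n) = Gamma(7.8+25, 2.7+13) = Gamma(32.8, 15.7).
Posterior mean = α/β = 32.8/15.7 = 2.0892.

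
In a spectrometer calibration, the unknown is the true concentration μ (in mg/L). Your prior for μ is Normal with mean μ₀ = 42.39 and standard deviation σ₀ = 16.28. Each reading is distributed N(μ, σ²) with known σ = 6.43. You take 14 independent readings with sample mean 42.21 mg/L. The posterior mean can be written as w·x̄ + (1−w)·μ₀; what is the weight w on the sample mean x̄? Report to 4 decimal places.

For Normal data with known variance σ², a Normal(μ₀, σ₀²) prior on μ is conjugate. Posterior precision = 1/σ₀² + n/σ²; posterior mean is the precision-weighted average of μ₀ and x̄.
σ₀² = 16.28² = 265.0384, σ² = 6.43² = 41.3449. Prior precision 1/σ₀² = 1/265.0384; data precision n/σ² = 14/41.3449.
w = (n/σ²)/(1/σ₀² + n/σ²) = n·σ₀²/(σ² + n·σ₀²) = 14·265.0384/(41.3449 + 14·265.0384) = 3710.5376/3751.8825 = 0.9890.

0.9890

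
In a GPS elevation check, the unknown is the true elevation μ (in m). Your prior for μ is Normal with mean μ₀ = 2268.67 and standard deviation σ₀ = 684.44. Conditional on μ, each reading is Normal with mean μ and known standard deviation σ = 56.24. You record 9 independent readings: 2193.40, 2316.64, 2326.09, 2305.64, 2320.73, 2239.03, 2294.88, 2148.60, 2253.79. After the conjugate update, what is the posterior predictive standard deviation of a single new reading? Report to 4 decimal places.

59.2799

For Normal data with known variance σ², a Normal(μ₀, σ₀²) prior on μ is conjugate. Posterior precision = 1/σ₀² + n/σ²; posterior mean is the precision-weighted average of μ₀ and x̄.
σ₀² = 684.44² = 468458.1136, σ² = 56.24² = 3162.9376; σ² + n·σ₀² = 3162.9376 + 9·468458.1136 = 4219285.96.
Posterior precision = 1/σ₀² + n/σ² = 1/468458.1136 + 9/3162.9376 = (σ² + n·σ₀²)/(σ₀²σ²) = 4219285.96/(468458.1136·3162.9376); posterior variance σₙ² = σ₀²σ²/(σ² + n·σ₀²) = 468458.1136·3162.9376/4219285.96 = 351.174060.
Predictive variance for one new observation = σₙ² + σ² = 468458.1136·3162.9376/4219285.96 + 3162.9376 = σ²·(σ₀² + 4219285.96)/4219285.96 = 3162.9376·4687744.0736/4219285.96 = 3514.111660; SD = √(3162.9376·4687744.0736/4219285.96) = 59.2799.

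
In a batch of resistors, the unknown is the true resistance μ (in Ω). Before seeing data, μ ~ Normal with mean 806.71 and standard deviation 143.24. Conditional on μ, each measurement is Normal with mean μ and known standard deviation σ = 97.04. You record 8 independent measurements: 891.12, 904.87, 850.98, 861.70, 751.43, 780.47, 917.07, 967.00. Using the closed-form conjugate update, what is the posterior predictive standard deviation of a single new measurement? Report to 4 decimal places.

For Normal data with known variance σ², a Normal(μ₀, σ₀²) prior on μ is conjugate. Posterior precision = 1/σ₀² + n/σ²; posterior mean is the precision-weighted average of μ₀ and x̄.
σ₀² = 143.24² = 20517.6976, σ² = 97.04² = 9416.7616; σ² + n·σ₀² = 9416.7616 + 8·20517.6976 = 173558.3424.
Posterior precision = 1/σ₀² + n/σ² = 1/20517.6976 + 8/9416.7616 = (σ² + n·σ₀²)/(σ₀²σ²) = 173558.3424/(20517.6976·9416.7616); posterior variance σₙ² = σ₀²σ²/(σ² + n·σ₀²) = 20517.6976·9416.7616/173558.3424 = 1113.229501.
Predictive variance for one new observation = σₙ² + σ² = 20517.6976·9416.7616/173558.3424 + 9416.7616 = σ²·(σ₀² + 173558.3424)/173558.3424 = 9416.7616·194076.04/173558.3424 = 10529.991101; SD = √(9416.7616·194076.04/173558.3424) = 102.6157.

102.6157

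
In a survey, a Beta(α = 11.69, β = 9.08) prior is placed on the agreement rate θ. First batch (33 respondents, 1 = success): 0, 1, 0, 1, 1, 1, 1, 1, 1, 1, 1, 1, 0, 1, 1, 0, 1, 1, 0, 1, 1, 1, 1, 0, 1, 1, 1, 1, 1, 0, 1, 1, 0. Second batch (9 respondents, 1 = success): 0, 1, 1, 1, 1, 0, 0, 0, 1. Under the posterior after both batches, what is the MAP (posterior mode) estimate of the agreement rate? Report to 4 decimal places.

The Beta prior is conjugate to a Binomial/Bernoulli likelihood; the update adds successes to α and failures to β.
After batch 1: Beta(11.69+25, 9.08+8) = Beta(36.69, 17.08).
After batch 2: Beta(36.69+5, 17.08+4) = Beta(41.69, 21.08).
Mode of Beta(a,b) for a,b>1 is (a−1)/(a+b−2) = 40.69/60.77 = 0.6696.

0.6696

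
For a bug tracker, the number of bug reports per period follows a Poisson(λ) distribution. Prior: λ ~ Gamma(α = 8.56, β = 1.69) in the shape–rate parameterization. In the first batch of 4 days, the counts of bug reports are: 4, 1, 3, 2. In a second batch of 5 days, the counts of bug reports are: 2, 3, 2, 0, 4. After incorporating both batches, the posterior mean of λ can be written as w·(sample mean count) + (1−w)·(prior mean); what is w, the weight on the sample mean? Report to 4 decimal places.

With a Gamma(shape α, rate β) prior, the Poisson likelihood is conjugate: the posterior is Gamma(α + ΣXᵢ, β + n).
Total number of days: n = 4 + 5 = 9.
Posterior mean = (α₀+S)/(β₀+n) = [n/(β₀+n)]·(S/n) + [β₀/(β₀+n)]·(α₀/β₀), so only n and β₀ enter the weight.
Weight on data w = n/(β₀+n) = 9/(1.69+9) = 9/10.69 = 0.8419.

0.8419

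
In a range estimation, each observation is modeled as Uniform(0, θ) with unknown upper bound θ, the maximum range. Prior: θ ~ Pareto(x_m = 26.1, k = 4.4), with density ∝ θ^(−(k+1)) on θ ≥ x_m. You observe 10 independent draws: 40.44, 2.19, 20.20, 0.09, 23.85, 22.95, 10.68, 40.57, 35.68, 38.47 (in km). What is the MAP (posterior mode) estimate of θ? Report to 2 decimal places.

40.57

A Pareto(scale x_m, shape k) prior on the upper bound θ of Uniform(0, θ) is conjugate: posterior is Pareto(max(x_m, max xᵢ), k + n).
Sample maximum = 40.57; prior scale x_m = 26.1 → posterior scale = max = 40.57.
Posterior shape = 4.4 + 10 = 14.4.
The Pareto density is decreasing on [x_m, ∞), so the mode is x_m = 40.57.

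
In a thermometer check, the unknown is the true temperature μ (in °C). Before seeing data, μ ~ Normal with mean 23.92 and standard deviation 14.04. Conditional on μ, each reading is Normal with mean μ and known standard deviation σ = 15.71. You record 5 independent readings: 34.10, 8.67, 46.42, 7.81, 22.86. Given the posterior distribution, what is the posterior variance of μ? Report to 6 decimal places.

For Normal data with known variance σ², a Normal(μ₀, σ₀²) prior on μ is conjugate. Posterior precision = 1/σ₀² + n/σ²; posterior mean is the precision-weighted average of μ₀ and x̄.
σ₀² = 14.04² = 197.1216, σ² = 15.71² = 246.8041; σ² + n·σ₀² = 246.8041 + 5·197.1216 = 1232.4121.
Posterior precision = 1/σ₀² + n/σ² = 1/197.1216 + 5/246.8041 = (σ² + n·σ₀²)/(σ₀²σ²) = 1232.4121/(197.1216·246.8041); posterior variance σₙ² = σ₀²σ²/(σ² + n·σ₀²) = 197.1216·246.8041/1232.4121 = 39.475772.

39.475772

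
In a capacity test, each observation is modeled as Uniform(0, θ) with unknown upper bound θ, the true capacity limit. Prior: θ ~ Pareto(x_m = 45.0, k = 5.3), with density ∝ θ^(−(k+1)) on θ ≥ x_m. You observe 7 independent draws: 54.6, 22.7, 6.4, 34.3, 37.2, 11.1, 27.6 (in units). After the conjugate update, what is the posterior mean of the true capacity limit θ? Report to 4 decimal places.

59.4319

A Pareto(scale x_m, shape k) prior on the upper bound θ of Uniform(0, θ) is conjugate: posterior is Pareto(max(x_m, max xᵢ), k + n).
Sample maximum = 54.6; prior scale x_m = 45.0 → posterior scale = max = 54.6.
Posterior shape = 5.3 + 7 = 12.3.
E[θ|data] = k·x_m/(k−1) = 12.3·54.6/11.3 = 59.4319.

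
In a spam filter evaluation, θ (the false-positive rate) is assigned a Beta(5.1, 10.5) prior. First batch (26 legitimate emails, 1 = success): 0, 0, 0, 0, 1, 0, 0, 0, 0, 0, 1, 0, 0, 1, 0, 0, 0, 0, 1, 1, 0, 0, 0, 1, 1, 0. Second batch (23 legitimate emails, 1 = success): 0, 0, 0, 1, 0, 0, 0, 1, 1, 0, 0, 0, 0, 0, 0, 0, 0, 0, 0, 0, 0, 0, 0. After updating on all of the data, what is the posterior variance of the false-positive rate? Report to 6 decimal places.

The Beta prior is conjugate to a Binomial/Bernoulli likelihood; the update adds successes to α and failures to β.
After batch 1: Beta(5.1+7, 10.5+19) = Beta(12.1, 29.5).
After batch 2: Beta(12.1+3, 29.5+20) = Beta(15.1, 49.5).
Var = αβ/((α+β)²(α+β+1)) = 15.1·49.5/(64.6²·65.6) = 0.002730.

0.002730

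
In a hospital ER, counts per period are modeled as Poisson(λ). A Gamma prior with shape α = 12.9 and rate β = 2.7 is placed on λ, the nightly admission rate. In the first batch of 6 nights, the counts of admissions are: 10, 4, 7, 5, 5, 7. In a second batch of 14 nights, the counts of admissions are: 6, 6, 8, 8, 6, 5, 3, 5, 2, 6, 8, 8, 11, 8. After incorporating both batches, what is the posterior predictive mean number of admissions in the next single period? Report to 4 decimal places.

6.2070

With a Gamma(shape α, rate β) prior, the Poisson likelihood is conjugate: the posterior is Gamma(α + ΣXᵢ, β + n).
Batch 1: sum of counts S = 38 over n = 6 nights.
After batch 1: Gamma(α+S, β+n) = Gamma(12.9+38, 2.7+6) = Gamma(50.9, 8.7).
Batch 2: sum of counts S = 90 over n = 14 nights.
After batch 2: Gamma(α+S, β+n) = Gamma(50.9+90, 8.7+14) = Gamma(140.9, 22.7).
The predictive distribution for one future period is NegBinom with mean α/β = 6.2070.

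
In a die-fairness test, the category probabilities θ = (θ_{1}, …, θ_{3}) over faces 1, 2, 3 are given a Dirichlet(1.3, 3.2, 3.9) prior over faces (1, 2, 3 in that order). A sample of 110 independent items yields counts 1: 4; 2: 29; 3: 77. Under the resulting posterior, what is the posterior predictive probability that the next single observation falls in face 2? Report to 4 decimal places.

The Dirichlet prior is conjugate to the Multinomial likelihood: each posterior αⱼ = prior αⱼ + observed count nⱼ.
Posterior concentration: (5.3, 32.2, 80.9), total = 118.4.
P(next = 2 | data) = α_{2}/Σα = 0.2720.

0.2720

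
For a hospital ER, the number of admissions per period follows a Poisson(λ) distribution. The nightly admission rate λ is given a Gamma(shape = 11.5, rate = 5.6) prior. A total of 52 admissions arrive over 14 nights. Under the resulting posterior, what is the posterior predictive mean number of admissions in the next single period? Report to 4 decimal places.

With a Gamma(shape α, rate β) prior, the Poisson likelihood is conjugate: the posterior is Gamma(α + ΣXᵢ, β + n).
Posterior: Gamma(α+S, β+n) = Gamma(11.5+52, 5.6+14) = Gamma(63.5, 19.6).
The predictive distribution for one future period is NegBinom with mean α/β = 3.2398.

3.2398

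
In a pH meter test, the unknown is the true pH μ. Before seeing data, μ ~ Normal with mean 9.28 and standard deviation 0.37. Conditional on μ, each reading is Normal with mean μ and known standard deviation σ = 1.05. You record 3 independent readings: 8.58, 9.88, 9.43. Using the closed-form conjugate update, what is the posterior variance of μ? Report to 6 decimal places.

For Normal data with known variance σ², a Normal(μ₀, σ₀²) prior on μ is conjugate. Posterior precision = 1/σ₀² + n/σ²; posterior mean is the precision-weighted average of μ₀ and x̄.
σ₀² = 0.37² = 0.1369, σ² = 1.05² = 1.1025; σ² + n·σ₀² = 1.1025 + 3·0.1369 = 1.5132.
Posterior precision = 1/σ₀² + n/σ² = 1/0.1369 + 3/1.1025 = (σ² + n·σ₀²)/(σ₀²σ²) = 1.5132/(0.1369·1.1025); posterior variance σₙ² = σ₀²σ²/(σ² + n·σ₀²) = 0.1369·1.1025/1.5132 = 0.099744.

0.099744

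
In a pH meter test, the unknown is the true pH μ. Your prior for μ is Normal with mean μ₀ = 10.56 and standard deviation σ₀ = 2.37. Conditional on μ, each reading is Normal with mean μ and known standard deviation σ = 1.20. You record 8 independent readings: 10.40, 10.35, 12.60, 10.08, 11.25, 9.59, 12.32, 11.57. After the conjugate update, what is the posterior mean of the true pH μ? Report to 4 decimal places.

11.0057

For Normal data with known variance σ², a Normal(μ₀, σ₀²) prior on μ is conjugate. Posterior precision = 1/σ₀² + n/σ²; posterior mean is the precision-weighted average of μ₀ and x̄.
Σxᵢ = 10.40 + 10.35 + 12.60 + 10.08 + 11.25 + 9.59 + 12.32 + 11.57 = 88.16, so n·x̄ = 88.16.
σ₀² = 2.37² = 5.6169, σ² = 1.20² = 1.44; σ² + n·σ₀² = 1.44 + 8·5.6169 = 46.3752.
Posterior mean = (μ₀/σ₀² + n·x̄/σ²)/(1/σ₀² + n/σ²) = (σ²·μ₀ + σ₀²·n·x̄)/(σ² + n·σ₀²) = (1.44·10.56 + 5.6169·88.16)/46.3752 = 510.392304/46.3752 = 11.0057.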